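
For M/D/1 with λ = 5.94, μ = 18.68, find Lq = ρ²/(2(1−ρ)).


ρ = 5.94/18.68 = 0.3180
M/D/1: Lq = ρ²/(2(1−ρ)) = 0.1011/(2·0.6820) = 0.07413

Final: 0.07413


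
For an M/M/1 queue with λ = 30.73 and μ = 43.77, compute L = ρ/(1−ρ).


ρ = λ/μ = 30.73/43.77 = 0.7021
L = ρ/(1−ρ) = 0.7021/(1 − 0.7021) = 0.7021/0.2979 = 2.3566

Final: 2.3566


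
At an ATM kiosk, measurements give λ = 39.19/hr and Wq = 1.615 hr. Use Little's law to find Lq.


Lq = λWq = 39.19·1.615 = 63.2918

Final: 63.2918


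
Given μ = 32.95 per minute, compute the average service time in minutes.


Mean service time = 1/μ = 1/32.95 minute = 0.03035 minute
In minutes: 0.03035 × 1 = 0.03035 min

Final: 0.03035 min


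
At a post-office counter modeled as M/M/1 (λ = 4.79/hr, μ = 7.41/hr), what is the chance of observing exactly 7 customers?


ρ = 4.79/7.41 = 0.6464
P_n = (1−ρ)·ρ^n = (1 − 0.6464)·0.6464^7 = 0.3536·0.047165 = 0.016676

Final: 0.016676


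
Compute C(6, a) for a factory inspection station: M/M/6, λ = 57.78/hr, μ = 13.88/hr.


a = λ/μ = 4.1628; ρ = a/6 = 0.6938
P₀ = 0.013815 (from M/M/c formula)
C(c,a) = [a^c/(c!(1−ρ))]·P₀ = [5203.89384/(720·0.3062)]·0.013815
= 23.60459·0.013815 = 0.326099

Final: 0.326099


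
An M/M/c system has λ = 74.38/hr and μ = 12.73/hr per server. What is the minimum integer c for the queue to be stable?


Stability requires cμ > λ ⇔ c > λ/μ.
λ/μ = 74.38/12.73 = 5.8429
Minimum integer c = ⌊5.8429⌋ + 1 = 6
Check: 6·12.73 = 76.38 > 74.38, while 5·12.73 = 63.65 ≤ 74.38

Final: 6 servers


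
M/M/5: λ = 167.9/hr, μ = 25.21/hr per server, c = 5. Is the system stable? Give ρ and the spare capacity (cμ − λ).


Total capacity cμ = 5·25.21 = 126.05/hr
ρ = λ/(cμ) = 167.9/126.05 = 1.3320
Stable ⇔ ρ < 1: NO
Spare capacity = cμ − λ = 126.05 − 167.9 = -41.85/hr

Final: ρ = 1.3320; unstable; margin = -41.85/hr


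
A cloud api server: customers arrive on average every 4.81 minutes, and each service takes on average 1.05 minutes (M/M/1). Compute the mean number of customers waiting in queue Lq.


λ = 60/4.81 = 12.4740 /hr
μ = 60/1.05 = 57.1429 /hr
ρ = λ/μ = 12.4740/57.1429 = 0.2183
Lq = ρ²/(1−ρ) = 0.04765/0.7817 = 0.06096

Final: 0.06096


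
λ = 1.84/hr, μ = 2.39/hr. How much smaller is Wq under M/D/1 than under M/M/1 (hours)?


ρ = 1.84/2.39 = 0.7699
Wq(M/M/1) = ρ/(μ−λ) = 0.7699/0.5500 = 1.39977 hr
Wq(M/D/1) = ρ/(2(μ−λ)) = 0.69989 hr
Savings = 1.39977 − 0.69989 = 0.69989 hr

Final: 0.69989 hr


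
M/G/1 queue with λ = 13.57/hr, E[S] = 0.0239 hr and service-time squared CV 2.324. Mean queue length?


ρ = λ·E[S] = 13.57·0.0239 = 0.3243
Lq = ρ²(1+C_s²)/(2(1−ρ)) = 0.1052·(1+2.324)/(2·0.6757)
= 0.1052·3.3240/1.3514 = 0.25873

Final: 0.25873


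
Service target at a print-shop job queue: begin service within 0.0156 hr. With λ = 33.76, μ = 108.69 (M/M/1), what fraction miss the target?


ρ = 33.76/108.69 = 0.3106
P(Wq > t) = ρ·e^{−(μ−λ)t} = 0.3106·e^{−1.1689}
= 0.3106·0.310706 = 0.096508

Final: 0.096508


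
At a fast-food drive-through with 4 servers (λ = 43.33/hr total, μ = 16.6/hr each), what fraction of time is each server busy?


ρ = λ/(cμ) = 43.33/(4·16.6) = 43.33/66.40 = 0.6526

Final: 0.6526


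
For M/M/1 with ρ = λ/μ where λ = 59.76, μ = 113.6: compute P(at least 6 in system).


ρ = 59.76/113.6 = 0.5261
P(N ≥ n) = ρ^n = 0.5261^6 = 0.021193

Final: 0.021193


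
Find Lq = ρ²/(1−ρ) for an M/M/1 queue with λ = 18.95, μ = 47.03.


ρ = 18.95/47.03 = 0.4029
Lq = ρ²/(1−ρ) = 0.1624/0.5971 = 0.2719

Final: 0.2719


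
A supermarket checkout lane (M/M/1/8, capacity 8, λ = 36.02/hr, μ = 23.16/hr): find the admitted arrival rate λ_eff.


ρ = 1.5553; P_K = (1−ρ)ρ^8/(1−ρ^9) = 0.363858
λ_eff = λ(1 − P_K) = 36.02·(1 − 0.363858) = 36.02·0.636142 = 22.9138 /hr

Final: 22.9138 /hr


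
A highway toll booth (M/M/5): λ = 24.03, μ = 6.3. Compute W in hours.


a = 3.8143; ρ = 0.7629; P₀ = 0.017086
Lq = P₀·a^c·ρ/(c!(1−ρ)²) = 1.55935
Wq = Lq/λ = 1.55935/24.03 = 0.06489 hr
W = Wq + 1/μ = 0.06489 + 0.15873 = 0.22362 hr

Final: 0.22362 hr


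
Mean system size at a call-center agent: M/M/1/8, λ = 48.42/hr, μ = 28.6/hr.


ρ = 48.42/28.6 = 1.6930
L = ρ[1 − (K+1)ρ^K + Kρ^(K+1)] / [(1−ρ)(1−ρ^(K+1))]
Numerator: 1.6930·(1 − 9·67.494754 + 8·114.269090) = 520.938143
Denominator: (-0.6930)·(-113.269090) = 78.496271
L = 520.938143/78.496271 = 6.6365

Final: 6.6365


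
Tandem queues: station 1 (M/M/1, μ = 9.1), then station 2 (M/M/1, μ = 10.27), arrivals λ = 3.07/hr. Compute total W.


Each node sees arrival rate λ = 3.07/hr (tandem ⇒ throughput preserved).
W₁ = 1/(μ₁−λ) = 1/(9.1−3.07) = 0.16584 hr
W₂ = 1/(μ₂−λ) = 1/(10.27−3.07) = 0.13889 hr
W_total = W₁ + W₂ = 0.16584 + 0.13889 = 0.30473 hr

Final: 0.30473 hr


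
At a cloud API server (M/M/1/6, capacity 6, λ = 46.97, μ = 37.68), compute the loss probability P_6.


ρ = λ/μ = 46.97/37.68 = 1.2465
P_K = (1−ρ)ρ^K/(1−ρ^(K+1)) = (-0.2465·3.751958)/(1 − 4.677003)
= -0.925045/-3.677003 = 0.251576

Final: 0.251576


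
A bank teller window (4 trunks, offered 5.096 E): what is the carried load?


B(4,5.096) = 0.405852 (Erlang-B)
Carried load = a(1 − B) = 5.096·(1 − 0.405852) = 5.096·0.594148 = 3.0278 E

Final: 3.0278 Erlangs


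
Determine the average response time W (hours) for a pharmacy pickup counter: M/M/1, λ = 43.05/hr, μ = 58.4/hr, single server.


W = 1/(μ−λ) = 1/(58.4 − 43.05) = 1/15.35 = 0.06515 hr

Final: 0.06515 hr


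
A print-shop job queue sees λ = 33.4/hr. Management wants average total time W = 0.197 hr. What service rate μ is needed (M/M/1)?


W = 1/(μ−λ) ⇒ μ − λ = 1/W = 1/0.197 = 5.0761
μ = λ + 1/W = 33.4 + 5.0761 = 38.4761 per hr

Final: 38.4761 /hr


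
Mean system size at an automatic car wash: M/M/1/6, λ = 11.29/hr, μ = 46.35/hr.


ρ = 11.29/46.35 = 0.2436
L = ρ[1 − (K+1)ρ^K + Kρ^(K+1)] / [(1−ρ)(1−ρ^(K+1))]
Numerator: 0.2436·(1 − 7·0.0002089 + 6·0.00005088) = 0.243300
Denominator: (0.7564)·(0.999949) = 0.756380
L = 0.243300/0.756380 = 0.3217

Final: 0.3217


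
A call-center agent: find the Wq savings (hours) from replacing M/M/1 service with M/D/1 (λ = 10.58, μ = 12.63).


ρ = 10.58/12.63 = 0.8377
Wq(M/M/1) = ρ/(μ−λ) = 0.8377/2.05 = 0.40863 hr
Wq(M/D/1) = ρ/(2(μ−λ)) = 0.20431 hr
Savings = 0.40863 − 0.20431 = 0.20431 hr

Final: 0.20431 hr


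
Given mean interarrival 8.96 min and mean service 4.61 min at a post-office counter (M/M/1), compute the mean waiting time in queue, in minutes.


λ = 60/8.96 = 6.6964 /hr
μ = 60/4.61 = 13.0152 /hr
ρ = λ/μ = 6.6964/13.0152 = 0.5145
Wq = ρ/(μ−λ) = 0.5145/(13.0152−6.6964) = 0.08143 hr
In minutes: 0.08143·60 = 4.886 min

Final: 4.886 min


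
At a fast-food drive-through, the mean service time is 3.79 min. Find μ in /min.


μ = 1/(service time) in consistent units.
1 minute = 1 min, so μ = 1/3.79 = 0.2639 per minute

Final: 0.2639 /min


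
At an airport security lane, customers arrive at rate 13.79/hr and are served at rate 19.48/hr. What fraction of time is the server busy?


ρ = λ/μ = 13.79/19.48 = 0.7079

Final: 0.7079


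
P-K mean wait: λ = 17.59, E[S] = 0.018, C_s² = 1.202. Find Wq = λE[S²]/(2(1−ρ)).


ρ = λ·E[S] = 17.59·0.018 = 0.3166
E[S²] = E[S]²(1+C_s²) = 0.018²·(1+1.202) = 0.0007134
Wq = λ·E[S²]/(2(1−ρ)) = 17.59·0.0007134/(2·0.6834) = 0.009182 hr

Final: 0.009182 hr


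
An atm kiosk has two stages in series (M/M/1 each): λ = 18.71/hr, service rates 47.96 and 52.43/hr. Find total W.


Each node sees arrival rate λ = 18.71/hr (tandem ⇒ throughput preserved).
W₁ = 1/(μ₁−λ) = 1/(47.96−18.71) = 0.03419 hr
W₂ = 1/(μ₂−λ) = 1/(52.43−18.71) = 0.02966 hr
W_total = W₁ + W₂ = 0.03419 + 0.02966 = 0.06384 hr

Final: 0.06384 hr


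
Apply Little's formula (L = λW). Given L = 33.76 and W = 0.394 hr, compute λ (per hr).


λ = L/W = 33.76/0.394 = 85.6853 /hr

Final: 85.6853 /hr


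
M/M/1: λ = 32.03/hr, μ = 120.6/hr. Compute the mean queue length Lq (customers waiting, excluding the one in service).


ρ = 32.03/120.6 = 0.2656
Lq = ρ²/(1−ρ) = 0.07054/0.7344 = 0.09605

Final: 0.09605


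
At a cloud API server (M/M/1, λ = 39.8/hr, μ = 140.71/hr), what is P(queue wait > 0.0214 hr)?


ρ = 39.8/140.71 = 0.2829
P(Wq > t) = ρ·e^{−(μ−λ)t} = 0.2829·e^{−2.1595}
= 0.2829·0.115386 = 0.032637

Final: 0.032637


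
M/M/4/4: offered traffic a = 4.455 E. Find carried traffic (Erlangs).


B(4,4.455) = 0.352751 (Erlang-B)
Carried load = a(1 − B) = 4.455·(1 − 0.352751) = 4.455·0.647249 = 2.8835 E

Final: 2.8835 Erlangs


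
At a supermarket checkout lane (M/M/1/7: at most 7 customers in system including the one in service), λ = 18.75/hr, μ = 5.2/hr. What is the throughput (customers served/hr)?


ρ = 3.6058; P_K = (1−ρ)ρ^7/(1−ρ^8) = 0.722692
λ_eff = λ(1 − P_K) = 18.75·(1 − 0.722692) = 18.75·0.277308 = 5.1995 /hr

Final: 5.1995 /hr


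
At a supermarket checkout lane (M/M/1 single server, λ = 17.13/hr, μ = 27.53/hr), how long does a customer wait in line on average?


ρ = 17.13/27.53 = 0.6222
Wq = ρ/(μ−λ) = 0.6222/(27.53 − 17.13) = 0.6222/10.40 = 0.05983 hr

Final: 0.05983 hr


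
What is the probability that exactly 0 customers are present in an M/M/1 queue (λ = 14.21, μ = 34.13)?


ρ = 14.21/34.13 = 0.4163
P_n = (1−ρ)·ρ^n = (1 − 0.4163)·0.4163^0 = 0.5837·1.000000 = 0.583651

Final: 0.583651


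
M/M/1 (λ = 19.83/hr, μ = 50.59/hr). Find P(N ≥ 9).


ρ = 19.83/50.59 = 0.3920
P(N ≥ n) = ρ^n = 0.3920^9 = 0.0002184

Final: 0.0002184


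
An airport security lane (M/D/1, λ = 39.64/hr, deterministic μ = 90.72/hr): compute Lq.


ρ = 39.64/90.72 = 0.4369
M/D/1: Lq = ρ²/(2(1−ρ)) = 0.1909/(2·0.5631) = 0.16954

Final: 0.16954


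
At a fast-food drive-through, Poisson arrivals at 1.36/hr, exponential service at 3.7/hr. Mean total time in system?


W = 1/(μ−λ) = 1/(3.7 − 1.36) = 1/2.34 = 0.4274 hr

Final: 0.4274 hr


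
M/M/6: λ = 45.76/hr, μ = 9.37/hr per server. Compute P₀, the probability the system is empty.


a = λ/μ = 45.76/9.37 = 4.8837; ρ = a/c = 0.8139
Σ_{k=0}^{5} a^k/k! (terms k=0..5) = 1.00000 + 4.88367 + 11.92512 + 19.41279 + 23.70143 + 23.14999 = 84.07301
Tail: a^6/(6!(1−ρ)) = 13566.83520/(720·0.1861) = 101.27569
P₀ = 1/(84.07301 + 101.27569) = 1/185.34870 = 0.005395

Final: 0.005395


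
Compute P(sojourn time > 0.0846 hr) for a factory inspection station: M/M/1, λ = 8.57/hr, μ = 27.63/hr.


W ~ Exponential(μ−λ) for M/M/1.
μ − λ = 27.63 − 8.57 = 19.0600
P(W > t) = e^{−(μ−λ)t} = e^{−1.6125} = 0.199393

Final: 0.199393


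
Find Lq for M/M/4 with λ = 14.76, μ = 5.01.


a = λ/μ = 2.9461; ρ = a/4 = 0.7365
P₀ = 0.040881
Lq = P₀·a^c·ρ / (c!·(1−ρ)²) = 0.040881·75.33461·0.7365/(24·0.06942)
= 1.36150

Final: 1.36150


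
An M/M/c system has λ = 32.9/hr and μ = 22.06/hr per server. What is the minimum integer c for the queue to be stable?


Stability requires cμ > λ ⇔ c > λ/μ.
λ/μ = 32.9/22.06 = 1.4914
Minimum integer c = ⌊1.4914⌋ + 1 = 2
Check: 2·22.06 = 44.12 > 32.9, while 1·22.06 = 22.06 ≤ 32.9

Final: 2 servers


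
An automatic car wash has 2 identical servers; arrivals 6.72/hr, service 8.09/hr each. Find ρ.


ρ = λ/(cμ) = 6.72/(2·8.09) = 6.72/16.18 = 0.4153

Final: 0.4153


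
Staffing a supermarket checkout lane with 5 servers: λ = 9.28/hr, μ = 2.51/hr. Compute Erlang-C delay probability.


a = λ/μ = 3.6972; ρ = a/5 = 0.7394
P₀ = 0.020066 (from M/M/c formula)
C(c,a) = [a^c/(c!(1−ρ))]·P₀ = [690.83013/(120·0.2606)]·0.020066
= 22.09459·0.020066 = 0.443354

Final: 0.443354


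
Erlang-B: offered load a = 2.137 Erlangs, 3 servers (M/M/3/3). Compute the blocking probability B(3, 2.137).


B(c,a) = (a^c/c!) / Σ_{k=0}^{c} a^k/k!
a^3/3! = 1.626531
Σ terms (k=0..3): 1.00000 + 2.13700 + 2.28338 + 1.62653 = 7.046915
B = 1.626531/7.046915 = 0.230815

Final: 0.230815


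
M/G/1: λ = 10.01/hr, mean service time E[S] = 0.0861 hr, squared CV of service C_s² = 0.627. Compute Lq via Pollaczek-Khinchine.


ρ = λ·E[S] = 10.01·0.0861 = 0.8619
Lq = ρ²(1+C_s²)/(2(1−ρ)) = 0.7428·(1+0.627)/(2·0.1381)
= 0.7428·1.6270/0.2763 = 4.37437

Final: 4.37437


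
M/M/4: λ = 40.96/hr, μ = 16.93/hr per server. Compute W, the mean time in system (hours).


a = 2.4194; ρ = 0.6048; P₀ = 0.081175
Lq = P₀·a^c·ρ/(c!(1−ρ)²) = 0.44888
Wq = Lq/λ = 0.44888/40.96 = 0.01096 hr
W = Wq + 1/μ = 0.01096 + 0.05907 = 0.07003 hr

Final: 0.07003 hr


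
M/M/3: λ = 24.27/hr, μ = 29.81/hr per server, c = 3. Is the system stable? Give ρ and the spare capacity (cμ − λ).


Total capacity cμ = 3·29.81 = 89.43/hr
ρ = λ/(cμ) = 24.27/89.43 = 0.2714
Stable ⇔ ρ < 1: YES
Spare capacity = cμ − λ = 89.43 − 24.27 = 65.16/hr

Final: ρ = 0.2714; stable; margin = 65.16/hr


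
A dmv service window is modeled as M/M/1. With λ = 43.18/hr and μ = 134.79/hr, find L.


ρ = λ/μ = 43.18/134.79 = 0.3204
L = ρ/(1−ρ) = 0.3204/(1 − 0.3204) = 0.3204/0.6796 = 0.4713

Final: 0.4713


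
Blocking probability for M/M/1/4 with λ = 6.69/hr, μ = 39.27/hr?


ρ = λ/μ = 6.69/39.27 = 0.1704
P_K = (1−ρ)ρ^K/(1−ρ^(K+1)) = (0.8296·0.0008423)/(1 − 0.0001435)
= 0.0006988/0.999857 = 0.0006989

Final: 0.0006989


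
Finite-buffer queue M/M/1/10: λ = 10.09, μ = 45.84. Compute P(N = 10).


ρ = λ/μ = 10.09/45.84 = 0.2201
P_K = (1−ρ)ρ^K/(1−ρ^(K+1)) = (0.7799·0.0000002670)/(1 − 0.00000005876)
= 0.0000002082/1.000000 = 0.0000002082

Final: 0.0000002082


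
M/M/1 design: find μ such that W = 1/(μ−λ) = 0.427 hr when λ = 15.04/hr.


W = 1/(μ−λ) ⇒ μ − λ = 1/W = 1/0.427 = 2.3419
μ = λ + 1/W = 15.04 + 2.3419 = 17.3819 per hr

Final: 17.3819 /hr


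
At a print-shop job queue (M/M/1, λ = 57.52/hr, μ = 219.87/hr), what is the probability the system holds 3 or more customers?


ρ = 57.52/219.87 = 0.2616
P(N ≥ n) = ρ^n = 0.2616^3 = 0.017904

Final: 0.017904


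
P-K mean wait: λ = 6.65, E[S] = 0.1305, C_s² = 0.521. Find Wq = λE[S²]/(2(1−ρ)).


ρ = λ·E[S] = 6.65·0.1305 = 0.8678
E[S²] = E[S]²(1+C_s²) = 0.1305²·(1+0.521) = 0.025903
Wq = λ·E[S²]/(2(1−ρ)) = 6.65·0.025903/(2·0.1322) = 0.65162 hr

Final: 0.65162 hr


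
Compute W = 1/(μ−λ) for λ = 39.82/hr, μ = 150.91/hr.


W = 1/(μ−λ) = 1/(150.91 − 39.82) = 1/111.09 = 0.009002 hr

Final: 0.009002 hr


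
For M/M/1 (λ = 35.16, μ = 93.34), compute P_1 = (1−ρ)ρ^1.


ρ = 35.16/93.34 = 0.3767
P_n = (1−ρ)·ρ^n = (1 − 0.3767)·0.3767^1 = 0.6233·0.376687 = 0.234794

Final: 0.234794


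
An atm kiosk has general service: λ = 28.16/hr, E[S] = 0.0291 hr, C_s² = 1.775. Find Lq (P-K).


ρ = λ·E[S] = 28.16·0.0291 = 0.8195
Lq = ρ²(1+C_s²)/(2(1−ρ)) = 0.6715·(1+1.775)/(2·0.1805)
= 0.6715·2.7750/0.3611 = 5.16061

Final: 5.16061


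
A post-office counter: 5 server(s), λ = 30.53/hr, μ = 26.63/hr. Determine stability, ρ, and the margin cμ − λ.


Total capacity cμ = 5·26.63 = 133.15/hr
ρ = λ/(cμ) = 30.53/133.15 = 0.2293
Stable ⇔ ρ < 1: YES
Spare capacity = cμ − λ = 133.15 − 30.53 = 102.62/hr

Final: ρ = 0.2293; stable; margin = 102.62/hr


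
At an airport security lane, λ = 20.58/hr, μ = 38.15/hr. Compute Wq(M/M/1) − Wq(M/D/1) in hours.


ρ = 20.58/38.15 = 0.5394
Wq(M/M/1) = ρ/(μ−λ) = 0.5394/17.57 = 0.03070 hr
Wq(M/D/1) = ρ/(2(μ−λ)) = 0.01535 hr
Savings = 0.03070 − 0.01535 = 0.01535 hr

Final: 0.01535 hr


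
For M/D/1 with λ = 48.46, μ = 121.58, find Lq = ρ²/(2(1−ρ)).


ρ = 48.46/121.58 = 0.3986
M/D/1: Lq = ρ²/(2(1−ρ)) = 0.1589/(2·0.6014) = 0.13208

Final: 0.13208


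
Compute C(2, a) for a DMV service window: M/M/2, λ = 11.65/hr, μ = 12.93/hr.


a = λ/μ = 0.9010; ρ = a/2 = 0.4505
P₀ = 0.378832 (from M/M/c formula)
C(c,a) = [a^c/(c!(1−ρ))]·P₀ = [0.81181/(2·0.5495)]·0.378832
= 0.73868·0.378832 = 0.279838

Final: 0.279838


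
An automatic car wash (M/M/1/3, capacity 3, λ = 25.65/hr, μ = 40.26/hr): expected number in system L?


ρ = 25.65/40.26 = 0.6371
L = ρ[1 − (K+1)ρ^K + Kρ^(K+1)] / [(1−ρ)(1−ρ^(K+1))]
Numerator: 0.6371·(1 − 4·0.258607 + 3·0.164761) = 0.292977
Denominator: (0.3629)·(0.835239) = 0.303101
L = 0.292977/0.303101 = 0.9666

Final: 0.9666


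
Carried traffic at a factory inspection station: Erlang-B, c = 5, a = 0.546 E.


B(5,0.546) = 0.0002342 (Erlang-B)
Carried load = a(1 − B) = 0.546·(1 − 0.0002342) = 0.546·0.999766 = 0.5459 E

Final: 0.5459 Erlangs


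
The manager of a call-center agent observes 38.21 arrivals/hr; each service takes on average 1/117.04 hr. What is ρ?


ρ = λ/μ = 38.21/117.04 = 0.3265

Final: 0.3265


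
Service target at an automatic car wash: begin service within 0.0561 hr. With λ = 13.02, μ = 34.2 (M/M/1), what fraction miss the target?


ρ = 13.02/34.2 = 0.3807
P(Wq > t) = ρ·e^{−(μ−λ)t} = 0.3807·e^{−1.1882}
= 0.3807·0.304770 = 0.116026

Final: 0.116026


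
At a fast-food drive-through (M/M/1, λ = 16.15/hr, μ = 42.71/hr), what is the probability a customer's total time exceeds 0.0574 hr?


W ~ Exponential(μ−λ) for M/M/1.
μ − λ = 42.71 − 16.15 = 26.5600
P(W > t) = e^{−(μ−λ)t} = e^{−1.5245} = 0.217720

Final: 0.217720


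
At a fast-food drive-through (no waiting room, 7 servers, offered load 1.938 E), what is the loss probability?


B(c,a) = (a^c/c!) / Σ_{k=0}^{c} a^k/k!
a^7/7! = 0.020373
Σ terms (k=0..7): 1.00000 + 1.93800 + 1.87792 + 1.21314 + 0.58777 + 0.22782 + 0.07359 + 0.02037 = 6.938600
B = 0.020373/6.938600 = 0.002936

Final: 0.002936


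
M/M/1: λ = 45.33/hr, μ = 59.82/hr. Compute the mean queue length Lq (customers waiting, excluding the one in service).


ρ = 45.33/59.82 = 0.7578
Lq = ρ²/(1−ρ) = 0.5742/0.2422 = 2.3706

Final: 2.3706


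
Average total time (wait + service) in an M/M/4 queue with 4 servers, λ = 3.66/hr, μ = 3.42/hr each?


a = 1.0702; ρ = 0.2675; P₀ = 0.342266
Lq = P₀·a^c·ρ/(c!(1−ρ)²) = 0.009328
Wq = Lq/λ = 0.009328/3.66 = 0.002549 hr
W = Wq + 1/μ = 0.002549 + 0.29240 = 0.29495 hr

Final: 0.29495 hr


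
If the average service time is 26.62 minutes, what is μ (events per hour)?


μ = 1/(service time) in consistent units.
1 hour = 60 min, so μ = 60/26.62 = 2.2539 per hour

Final: 2.2539 /hr


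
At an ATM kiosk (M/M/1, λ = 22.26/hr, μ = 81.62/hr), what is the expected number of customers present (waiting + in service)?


ρ = λ/μ = 22.26/81.62 = 0.2727
L = ρ/(1−ρ) = 0.2727/(1 − 0.2727) = 0.2727/0.7273 = 0.3750

Final: 0.3750


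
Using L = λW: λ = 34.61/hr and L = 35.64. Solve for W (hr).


W = L/λ = 35.64/34.61 = 1.0298 hr

Final: 1.0298 hr


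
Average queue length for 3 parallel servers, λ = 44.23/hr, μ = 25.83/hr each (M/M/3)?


a = λ/μ = 1.7123; ρ = a/3 = 0.5708
P₀ = 0.163184
Lq = P₀·a^c·ρ / (c!·(1−ρ)²) = 0.163184·5.02085·0.5708/(6·0.18423)
= 0.42308

Final: 0.42308


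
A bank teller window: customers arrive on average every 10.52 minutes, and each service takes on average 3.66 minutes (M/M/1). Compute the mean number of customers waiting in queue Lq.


λ = 60/10.52 = 5.7034 /hr
μ = 60/3.66 = 16.3934 /hr
ρ = λ/μ = 5.7034/16.3934 = 0.3479
Lq = ρ²/(1−ρ) = 0.1210/0.6521 = 0.1856

Final: 0.1856


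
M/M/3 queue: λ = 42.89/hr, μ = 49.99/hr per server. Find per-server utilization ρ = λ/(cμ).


ρ = λ/(cμ) = 42.89/(3·49.99) = 42.89/149.97 = 0.2860

Final: 0.2860


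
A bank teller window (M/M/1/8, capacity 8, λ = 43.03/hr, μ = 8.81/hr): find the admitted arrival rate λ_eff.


ρ = 4.8842; P_K = (1−ρ)ρ^8/(1−ρ^9) = 0.795260
λ_eff = λ(1 − P_K) = 43.03·(1 − 0.795260) = 43.03·0.204740 = 8.8100 /hr

Final: 8.8100 /hr


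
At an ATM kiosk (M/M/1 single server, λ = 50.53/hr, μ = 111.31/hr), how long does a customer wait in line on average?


ρ = 50.53/111.31 = 0.4540
Wq = ρ/(μ−λ) = 0.4540/(111.31 − 50.53) = 0.4540/60.78 = 0.007469 hr

Final: 0.007469 hr


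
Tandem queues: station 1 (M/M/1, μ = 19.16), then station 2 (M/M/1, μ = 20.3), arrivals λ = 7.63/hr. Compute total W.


Each node sees arrival rate λ = 7.63/hr (tandem ⇒ throughput preserved).
W₁ = 1/(μ₁−λ) = 1/(19.16−7.63) = 0.08673 hr
W₂ = 1/(μ₂−λ) = 1/(20.3−7.63) = 0.07893 hr
W_total = W₁ + W₂ = 0.08673 + 0.07893 = 0.16566 hr

Final: 0.16566 hr


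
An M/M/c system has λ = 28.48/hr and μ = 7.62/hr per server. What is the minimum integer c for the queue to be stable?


Stability requires cμ > λ ⇔ c > λ/μ.
λ/μ = 28.48/7.62 = 3.7375
Minimum integer c = ⌊3.7375⌋ + 1 = 4
Check: 4·7.62 = 30.48 > 28.48, while 3·7.62 = 22.86 ≤ 28.48

Final: 4 servers


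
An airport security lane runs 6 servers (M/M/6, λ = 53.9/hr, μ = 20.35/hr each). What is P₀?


a = λ/μ = 53.9/20.35 = 2.6486; ρ = a/c = 0.4414
Σ_{k=0}^{5} a^k/k! (terms k=0..5) = 1.00000 + 2.64865 + 3.50767 + 3.09686 + 2.05062 + 1.08628 = 13.39008
Tail: a^6/(6!(1−ρ)) = 345.25988/(720·0.5586) = 0.85851
P₀ = 1/(13.39008 + 0.85851) = 1/14.24859 = 0.070182

Final: 0.070182


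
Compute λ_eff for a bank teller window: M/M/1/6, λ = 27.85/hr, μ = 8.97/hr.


ρ = 3.1048; P_K = (1−ρ)ρ^6/(1−ρ^7) = 0.678161
λ_eff = λ(1 − P_K) = 27.85·(1 − 0.678161) = 27.85·0.321839 = 8.9632 /hr

Final: 8.9632 /hr


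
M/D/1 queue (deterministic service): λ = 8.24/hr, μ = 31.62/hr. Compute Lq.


ρ = 8.24/31.62 = 0.2606
M/D/1: Lq = ρ²/(2(1−ρ)) = 0.06791/(2·0.7394) = 0.04592

Final: 0.04592


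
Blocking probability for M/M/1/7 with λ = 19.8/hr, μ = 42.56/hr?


ρ = λ/μ = 19.8/42.56 = 0.4652
P_K = (1−ρ)ρ^K/(1−ρ^(K+1)) = (0.5348·0.004717)/(1 − 0.002194)
= 0.002522/0.997806 = 0.002528

Final: 0.002528


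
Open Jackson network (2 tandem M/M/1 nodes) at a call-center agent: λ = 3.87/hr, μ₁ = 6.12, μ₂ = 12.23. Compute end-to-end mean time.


Each node sees arrival rate λ = 3.87/hr (tandem ⇒ throughput preserved).
W₁ = 1/(μ₁−λ) = 1/(6.12−3.87) = 0.44444 hr
W₂ = 1/(μ₂−λ) = 1/(12.23−3.87) = 0.11962 hr
W_total = W₁ + W₂ = 0.44444 + 0.11962 = 0.56406 hr

Final: 0.56406 hr


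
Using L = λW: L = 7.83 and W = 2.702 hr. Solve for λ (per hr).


λ = L/W = 7.83/2.702 = 2.8979 /hr

Final: 2.8979 /hr


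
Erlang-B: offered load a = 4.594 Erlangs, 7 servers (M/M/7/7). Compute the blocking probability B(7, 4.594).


B(c,a) = (a^c/c!) / Σ_{k=0}^{c} a^k/k!
a^7/7! = 8.568532
Σ terms (k=0..7): 1.00000 + 4.59400 + 10.55242 + 16.15927 + 18.55892 + 17.05194 + 13.05610 + 8.56853 = 89.541176
B = 8.568532/89.541176 = 0.095694

Final: 0.095694


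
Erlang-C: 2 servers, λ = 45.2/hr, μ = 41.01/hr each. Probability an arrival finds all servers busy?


a = λ/μ = 1.1022; ρ = a/2 = 0.5511
P₀ = 0.289420 (from M/M/c formula)
C(c,a) = [a^c/(c!(1−ρ))]·P₀ = [1.21478/(2·0.4489)]·0.289420
= 1.35302·0.289420 = 0.391590

Final: 0.391590


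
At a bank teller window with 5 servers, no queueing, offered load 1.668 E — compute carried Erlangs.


B(5,1.668) = 0.020445 (Erlang-B)
Carried load = a(1 − B) = 1.668·(1 − 0.020445) = 1.668·0.979555 = 1.6339 E

Final: 1.6339 Erlangs


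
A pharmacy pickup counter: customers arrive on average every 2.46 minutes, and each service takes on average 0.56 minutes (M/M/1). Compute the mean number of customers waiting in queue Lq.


λ = 60/2.46 = 24.3902 /hr
μ = 60/0.56 = 107.1429 /hr
ρ = λ/μ = 24.3902/107.1429 = 0.2276
Lq = ρ²/(1−ρ) = 0.05182/0.7724 = 0.06709

Final: 0.06709


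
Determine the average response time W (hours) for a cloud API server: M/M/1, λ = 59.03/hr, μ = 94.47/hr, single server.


W = 1/(μ−λ) = 1/(94.47 − 59.03) = 1/35.44 = 0.02822 hr

Final: 0.02822 hr


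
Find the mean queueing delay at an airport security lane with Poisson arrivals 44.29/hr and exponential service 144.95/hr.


ρ = 44.29/144.95 = 0.3056
Wq = ρ/(μ−λ) = 0.3056/(144.95 − 44.29) = 0.3056/100.66 = 0.003036 hr

Final: 0.003036 hr


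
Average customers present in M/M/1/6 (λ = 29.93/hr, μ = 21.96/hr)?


ρ = 29.93/21.96 = 1.3629
L = ρ[1 − (K+1)ρ^K + Kρ^(K+1)] / [(1−ρ)(1−ρ^(K+1))]
Numerator: 1.3629·(1 − 7·6.409827 + 6·8.736162) = 11.650599
Denominator: (-0.3629)·(-7.736162) = 2.807705
L = 11.650599/2.807705 = 4.1495

Final: 4.1495


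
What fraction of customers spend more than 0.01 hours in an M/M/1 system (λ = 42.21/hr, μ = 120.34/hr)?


W ~ Exponential(μ−λ) for M/M/1.
μ − λ = 120.34 − 42.21 = 78.1300
P(W > t) = e^{−(μ−λ)t} = e^{−0.7813} = 0.457810

Final: 0.457810


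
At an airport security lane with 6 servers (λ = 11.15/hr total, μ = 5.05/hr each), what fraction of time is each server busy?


ρ = λ/(cμ) = 11.15/(6·5.05) = 11.15/30.30 = 0.3680

Final: 0.3680


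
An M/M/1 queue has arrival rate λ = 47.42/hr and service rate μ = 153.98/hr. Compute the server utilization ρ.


ρ = λ/μ = 47.42/153.98 = 0.3080

Final: 0.3080


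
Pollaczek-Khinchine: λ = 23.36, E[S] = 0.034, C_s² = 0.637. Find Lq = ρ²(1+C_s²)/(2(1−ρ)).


ρ = λ·E[S] = 23.36·0.034 = 0.7942
Lq = ρ²(1+C_s²)/(2(1−ρ)) = 0.6308·(1+0.637)/(2·0.2058)
= 0.6308·1.6370/0.4115 = 2.50935

Final: 2.50935


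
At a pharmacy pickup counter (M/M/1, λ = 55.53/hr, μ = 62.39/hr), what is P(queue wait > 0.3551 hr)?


ρ = 55.53/62.39 = 0.8900
P(Wq > t) = ρ·e^{−(μ−λ)t} = 0.8900·e^{−2.4360}
= 0.8900·0.087511 = 0.077889

Final: 0.077889


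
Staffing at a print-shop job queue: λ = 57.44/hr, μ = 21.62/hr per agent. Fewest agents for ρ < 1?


Stability requires cμ > λ ⇔ c > λ/μ.
λ/μ = 57.44/21.62 = 2.6568
Minimum integer c = ⌊2.6568⌋ + 1 = 3
Check: 3·21.62 = 64.86 > 57.44, while 2·21.62 = 43.24 ≤ 57.44

Final: 3 servers


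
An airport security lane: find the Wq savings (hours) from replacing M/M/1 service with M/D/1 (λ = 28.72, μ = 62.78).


ρ = 28.72/62.78 = 0.4575
Wq(M/M/1) = ρ/(μ−λ) = 0.4575/34.06 = 0.01343 hr
Wq(M/D/1) = ρ/(2(μ−λ)) = 0.006716 hr
Savings = 0.01343 − 0.006716 = 0.006716 hr

Final: 0.006716 hr


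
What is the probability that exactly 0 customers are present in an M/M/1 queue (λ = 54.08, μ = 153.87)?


ρ = 54.08/153.87 = 0.3515
P_n = (1−ρ)·ρ^n = (1 − 0.3515)·0.3515^0 = 0.6485·1.000000 = 0.648534

Final: 0.648534


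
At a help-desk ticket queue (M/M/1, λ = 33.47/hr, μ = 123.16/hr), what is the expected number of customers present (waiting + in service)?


ρ = λ/μ = 33.47/123.16 = 0.2718
L = ρ/(1−ρ) = 0.2718/(1 − 0.2718) = 0.2718/0.7282 = 0.3732

Final: 0.3732


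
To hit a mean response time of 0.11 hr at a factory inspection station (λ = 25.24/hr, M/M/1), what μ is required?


W = 1/(μ−λ) ⇒ μ − λ = 1/W = 1/0.11 = 9.0909
μ = λ + 1/W = 25.24 + 9.0909 = 34.3309 per hr

Final: 34.3309 /hr


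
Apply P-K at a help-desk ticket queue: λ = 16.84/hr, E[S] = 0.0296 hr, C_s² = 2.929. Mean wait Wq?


ρ = λ·E[S] = 16.84·0.0296 = 0.4985
E[S²] = E[S]²(1+C_s²) = 0.0296²·(1+2.929) = 0.003442
Wq = λ·E[S²]/(2(1−ρ)) = 16.84·0.003442/(2·0.5015) = 0.05779 hr

Final: 0.05779 hr


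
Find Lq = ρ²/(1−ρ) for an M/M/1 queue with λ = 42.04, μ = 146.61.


ρ = 42.04/146.61 = 0.2867
Lq = ρ²/(1−ρ) = 0.08222/0.7133 = 0.1153

Final: 0.1153


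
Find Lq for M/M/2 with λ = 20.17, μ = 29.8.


a = λ/μ = 0.6768; ρ = a/2 = 0.3384
P₀ = 0.494296
Lq = P₀·a^c·ρ / (c!·(1−ρ)²) = 0.494296·0.45812·0.3384/(2·0.43768)
= 0.08755

Final: 0.08755


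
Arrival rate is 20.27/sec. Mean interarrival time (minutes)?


Mean interarrival time = 1/λ = 1/20.27 second = 0.04933 second
In minutes: 0.04933 × 0.0166667 = 0.0008222 min

Final: 0.0008222 min


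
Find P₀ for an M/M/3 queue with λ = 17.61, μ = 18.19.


a = λ/μ = 17.61/18.19 = 0.9681; ρ = a/c = 0.3227
Σ_{k=0}^{2} a^k/k! (terms k=0..2) = 1.00000 + 0.96811 + 0.46862 = 2.43674
Tail: a^3/(3!(1−ρ)) = 0.90736/(6·0.6773) = 0.22328
P₀ = 1/(2.43674 + 0.22328) = 1/2.66002 = 0.375937

Final: 0.375937


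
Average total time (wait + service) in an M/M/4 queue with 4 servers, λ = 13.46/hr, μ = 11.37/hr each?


a = 1.1838; ρ = 0.2960; P₀ = 0.305132
Lq = P₀·a^c·ρ/(c!(1−ρ)²) = 0.01491
Wq = Lq/λ = 0.01491/13.46 = 0.001108 hr
W = Wq + 1/μ = 0.001108 + 0.08795 = 0.08906 hr

Final: 0.08906 hr


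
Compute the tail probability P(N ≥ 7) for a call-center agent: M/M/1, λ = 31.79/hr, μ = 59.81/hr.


ρ = 31.79/59.81 = 0.5315
P(N ≥ n) = ρ^n = 0.5315^7 = 0.011984

Final: 0.011984


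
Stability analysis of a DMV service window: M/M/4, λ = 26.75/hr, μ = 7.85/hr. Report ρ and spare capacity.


Total capacity cμ = 4·7.85 = 31.40/hr
ρ = λ/(cμ) = 26.75/31.40 = 0.8519
Stable ⇔ ρ < 1: YES
Spare capacity = cμ − λ = 31.40 − 26.75 = 4.65/hr

Final: ρ = 0.8519; stable; margin = 4.65/hr


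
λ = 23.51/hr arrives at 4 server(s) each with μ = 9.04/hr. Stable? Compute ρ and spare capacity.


Total capacity cμ = 4·9.04 = 36.16/hr
ρ = λ/(cμ) = 23.51/36.16 = 0.6502
Stable ⇔ ρ < 1: YES
Spare capacity = cμ − λ = 36.16 − 23.51 = 12.65/hr

Final: ρ = 0.6502; stable; margin = 12.65/hr


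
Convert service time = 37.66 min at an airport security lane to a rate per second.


μ = 1/(service time) in consistent units.
1 second = 0.0166667 min, so μ = 0.0166667/37.66 = 0.0004426 per second

Final: 0.0004426 /sec


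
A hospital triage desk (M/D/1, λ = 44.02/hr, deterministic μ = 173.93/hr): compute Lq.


ρ = 44.02/173.93 = 0.2531
M/D/1: Lq = ρ²/(2(1−ρ)) = 0.06405/(2·0.7469) = 0.04288

Final: 0.04288


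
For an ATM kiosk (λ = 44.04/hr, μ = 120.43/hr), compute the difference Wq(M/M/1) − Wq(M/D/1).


ρ = 44.04/120.43 = 0.3657
Wq(M/M/1) = ρ/(μ−λ) = 0.3657/76.39 = 0.004787 hr
Wq(M/D/1) = ρ/(2(μ−λ)) = 0.002394 hr
Savings = 0.004787 − 0.002394 = 0.002394 hr

Final: 0.002394 hr


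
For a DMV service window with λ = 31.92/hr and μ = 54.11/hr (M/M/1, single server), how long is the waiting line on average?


ρ = 31.92/54.11 = 0.5899
Lq = ρ²/(1−ρ) = 0.3480/0.4101 = 0.8486

Final: 0.8486


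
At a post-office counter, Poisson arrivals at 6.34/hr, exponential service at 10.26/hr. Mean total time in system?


W = 1/(μ−λ) = 1/(10.26 − 6.34) = 1/3.92 = 0.2551 hr

Final: 0.2551 hr


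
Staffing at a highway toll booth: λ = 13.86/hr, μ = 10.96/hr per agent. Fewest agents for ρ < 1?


Stability requires cμ > λ ⇔ c > λ/μ.
λ/μ = 13.86/10.96 = 1.2646
Minimum integer c = ⌊1.2646⌋ + 1 = 2
Check: 2·10.96 = 21.92 > 13.86, while 1·10.96 = 10.96 ≤ 13.86

Final: 2 servers


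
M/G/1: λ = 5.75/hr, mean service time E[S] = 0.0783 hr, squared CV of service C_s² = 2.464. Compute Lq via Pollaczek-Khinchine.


ρ = λ·E[S] = 5.75·0.0783 = 0.4502
Lq = ρ²(1+C_s²)/(2(1−ρ)) = 0.2027·(1+2.464)/(2·0.5498)
= 0.2027·3.4640/1.0996 = 0.63859

Final: 0.63859


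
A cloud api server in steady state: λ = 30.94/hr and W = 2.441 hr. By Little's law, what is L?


L = λW = 30.94·2.441 = 75.5245

Final: 75.5245


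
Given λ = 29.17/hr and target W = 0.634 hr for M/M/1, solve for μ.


W = 1/(μ−λ) ⇒ μ − λ = 1/W = 1/0.634 = 1.5773
μ = λ + 1/W = 29.17 + 1.5773 = 30.7473 per hr

Final: 30.7473 /hr


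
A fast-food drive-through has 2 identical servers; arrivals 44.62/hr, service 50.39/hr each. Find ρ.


ρ = λ/(cμ) = 44.62/(2·50.39) = 44.62/100.78 = 0.4427

Final: 0.4427


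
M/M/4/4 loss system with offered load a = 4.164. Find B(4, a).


B(c,a) = (a^c/c!) / Σ_{k=0}^{c} a^k/k!
a^4/4! = 12.526555
Σ terms (k=0..4): 1.00000 + 4.16400 + 8.66945 + 12.03319 + 12.52655 = 38.393197
B = 12.526555/38.393197 = 0.326270

Final: 0.326270


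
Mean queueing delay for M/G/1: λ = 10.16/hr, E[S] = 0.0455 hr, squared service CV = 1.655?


ρ = λ·E[S] = 10.16·0.0455 = 0.4623
E[S²] = E[S]²(1+C_s²) = 0.0455²·(1+1.655) = 0.005497
Wq = λ·E[S²]/(2(1−ρ)) = 10.16·0.005497/(2·0.5377) = 0.05193 hr

Final: 0.05193 hr


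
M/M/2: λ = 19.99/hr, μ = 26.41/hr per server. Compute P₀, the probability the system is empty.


a = λ/μ = 19.99/26.41 = 0.7569; ρ = a/c = 0.3785
Σ_{k=0}^{1} a^k/k! (terms k=0..1) = 1.00000 + 0.75691 = 1.75691
Tail: a^2/(2!(1−ρ)) = 0.57291/(2·0.6215) = 0.46088
P₀ = 1/(1.75691 + 0.46088) = 1/2.21779 = 0.450900

Final: 0.450900


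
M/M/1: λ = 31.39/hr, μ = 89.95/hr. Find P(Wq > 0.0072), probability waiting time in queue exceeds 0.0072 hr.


ρ = 31.39/89.95 = 0.3490
P(Wq > t) = ρ·e^{−(μ−λ)t} = 0.3490·e^{−0.4216}
= 0.3490·0.655975 = 0.228917

Final: 0.228917


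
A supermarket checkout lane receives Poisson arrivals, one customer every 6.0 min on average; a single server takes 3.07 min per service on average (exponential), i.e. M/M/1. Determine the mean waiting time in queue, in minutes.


λ = 60/6.0 = 10.0000 /hr
μ = 60/3.07 = 19.5440 /hr
ρ = λ/μ = 10.0000/19.5440 = 0.5117
Wq = ρ/(μ−λ) = 0.5117/(19.5440−10.0000) = 0.05361 hr
In minutes: 0.05361·60 = 3.217 min

Final: 3.217 min


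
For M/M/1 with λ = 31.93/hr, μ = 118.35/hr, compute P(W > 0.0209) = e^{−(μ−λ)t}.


W ~ Exponential(μ−λ) for M/M/1.
μ − λ = 118.35 − 31.93 = 86.4200
P(W > t) = e^{−(μ−λ)t} = e^{−1.8062} = 0.164281

Final: 0.164281


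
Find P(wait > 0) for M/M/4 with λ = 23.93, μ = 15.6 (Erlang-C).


a = λ/μ = 1.5340; ρ = a/4 = 0.3835
P₀ = 0.213387 (from M/M/c formula)
C(c,a) = [a^c/(c!(1−ρ))]·P₀ = [5.53697/(24·0.6165)]·0.213387
= 0.37422·0.213387 = 0.079853

Final: 0.079853


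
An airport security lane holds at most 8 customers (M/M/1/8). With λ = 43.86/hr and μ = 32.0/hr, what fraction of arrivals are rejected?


ρ = λ/μ = 43.86/32.0 = 1.3706
P_K = (1−ρ)ρ^K/(1−ρ^(K+1)) = (-0.3706·12.455157)/(1 − 17.071349)
= -4.616192/-16.071349 = 0.287231

Final: 0.287231


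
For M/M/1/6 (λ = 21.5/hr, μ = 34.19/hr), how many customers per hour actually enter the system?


ρ = 0.6288; P_K = (1−ρ)ρ^6/(1−ρ^7) = 0.023879
λ_eff = λ(1 − P_K) = 21.5·(1 − 0.023879) = 21.5·0.976121 = 20.9866 /hr

Final: 20.9866 /hr


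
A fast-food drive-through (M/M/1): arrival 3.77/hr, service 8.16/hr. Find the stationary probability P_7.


ρ = 3.77/8.16 = 0.4620
P_n = (1−ρ)·ρ^n = (1 − 0.4620)·0.4620^7 = 0.5380·0.004493 = 0.002417

Final: 0.002417


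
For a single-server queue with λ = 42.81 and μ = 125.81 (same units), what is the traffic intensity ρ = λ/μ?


ρ = λ/μ = 42.81/125.81 = 0.3403

Final: 0.3403


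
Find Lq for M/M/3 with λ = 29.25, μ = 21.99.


a = λ/μ = 1.3302; ρ = a/3 = 0.4434
P₀ = 0.255136
Lq = P₀·a^c·ρ / (c!·(1−ρ)²) = 0.255136·2.35343·0.4434/(6·0.30982)
= 0.14322

Final: 0.14322


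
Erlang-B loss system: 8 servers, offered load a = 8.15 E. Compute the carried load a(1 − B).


B(8,8.15) = 0.243856 (Erlang-B)
Carried load = a(1 − B) = 8.15·(1 − 0.243856) = 8.15·0.756144 = 6.1626 E

Final: 6.1626 Erlangs


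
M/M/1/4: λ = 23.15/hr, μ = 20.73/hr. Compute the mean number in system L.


ρ = 23.15/20.73 = 1.1167
L = ρ[1 − (K+1)ρ^K + Kρ^(K+1)] / [(1−ρ)(1−ρ^(K+1))]
Numerator: 1.1167·(1 − 5·1.555274 + 4·1.736835) = 0.190930
Denominator: (-0.1167)·(-0.736835) = 0.086017
L = 0.190930/0.086017 = 2.2197

Final: 2.2197


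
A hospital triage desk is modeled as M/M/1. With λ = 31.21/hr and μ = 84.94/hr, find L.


ρ = λ/μ = 31.21/84.94 = 0.3674
L = ρ/(1−ρ) = 0.3674/(1 − 0.3674) = 0.3674/0.6326 = 0.5809

Final: 0.5809


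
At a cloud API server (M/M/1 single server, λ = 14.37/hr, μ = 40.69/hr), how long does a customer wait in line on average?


ρ = 14.37/40.69 = 0.3532
Wq = ρ/(μ−λ) = 0.3532/(40.69 − 14.37) = 0.3532/26.32 = 0.01342 hr

Final: 0.01342 hr


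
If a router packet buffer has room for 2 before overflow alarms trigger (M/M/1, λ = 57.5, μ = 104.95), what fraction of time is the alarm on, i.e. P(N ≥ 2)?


ρ = 57.5/104.95 = 0.5479
P(N ≥ n) = ρ^n = 0.5479^2 = 0.300172

Final: 0.300172


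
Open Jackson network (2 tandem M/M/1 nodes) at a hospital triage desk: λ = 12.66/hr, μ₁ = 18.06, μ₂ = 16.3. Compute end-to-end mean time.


Each node sees arrival rate λ = 12.66/hr (tandem ⇒ throughput preserved).
W₁ = 1/(μ₁−λ) = 1/(18.06−12.66) = 0.18519 hr
W₂ = 1/(μ₂−λ) = 1/(16.3−12.66) = 0.27473 hr
W_total = W₁ + W₂ = 0.18519 + 0.27473 = 0.45991 hr

Final: 0.45991 hr


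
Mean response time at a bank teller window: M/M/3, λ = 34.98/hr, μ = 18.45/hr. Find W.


a = 1.8959; ρ = 0.6320; P₀ = 0.128542
Lq = P₀·a^c·ρ/(c!(1−ρ)²) = 0.68127
Wq = Lq/λ = 0.68127/34.98 = 0.01948 hr
W = Wq + 1/μ = 0.01948 + 0.05420 = 0.07368 hr

Final: 0.07368 hr


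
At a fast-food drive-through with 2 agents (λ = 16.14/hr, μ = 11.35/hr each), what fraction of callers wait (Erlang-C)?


a = λ/μ = 1.4220; ρ = a/2 = 0.7110
P₀ = 0.168898 (from M/M/c formula)
C(c,a) = [a^c/(c!(1−ρ))]·P₀ = [2.02216/(2·0.2890)]·0.168898
= 3.49871·0.168898 = 0.590924

Final: 0.590924


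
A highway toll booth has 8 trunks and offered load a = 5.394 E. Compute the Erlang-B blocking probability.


B(c,a) = (a^c/c!) / Σ_{k=0}^{c} a^k/k!
a^8/8! = 17.773257
Σ terms (k=0..8): 1.00000 + 5.39400 + 14.54762 + 26.15662 + 35.27220 + 38.05165 + 34.20843 + 26.36004 + 17.77326 = 198.763808
B = 17.773257/198.763808 = 0.089419

Final: 0.089419


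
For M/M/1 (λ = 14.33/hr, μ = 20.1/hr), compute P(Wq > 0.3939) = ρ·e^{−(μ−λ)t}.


ρ = 14.33/20.1 = 0.7129
P(Wq > t) = ρ·e^{−(μ−λ)t} = 0.7129·e^{−2.2728}
= 0.7129·0.103023 = 0.073449

Final: 0.073449


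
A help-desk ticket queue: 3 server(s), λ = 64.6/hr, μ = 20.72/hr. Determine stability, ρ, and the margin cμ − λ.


Total capacity cμ = 3·20.72 = 62.16/hr
ρ = λ/(cμ) = 64.6/62.16 = 1.0393
Stable ⇔ ρ < 1: NO
Spare capacity = cμ − λ = 62.16 − 64.6 = -2.44/hr

Final: ρ = 1.0393; unstable; margin = -2.44/hr


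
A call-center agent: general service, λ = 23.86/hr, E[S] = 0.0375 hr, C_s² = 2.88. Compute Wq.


ρ = λ·E[S] = 23.86·0.0375 = 0.8947
E[S²] = E[S]²(1+C_s²) = 0.0375²·(1+2.88) = 0.005456
Wq = λ·E[S²]/(2(1−ρ)) = 23.86·0.005456/(2·0.1053) = 0.61846 hr

Final: 0.61846 hr


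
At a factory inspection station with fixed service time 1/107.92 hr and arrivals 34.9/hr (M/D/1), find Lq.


ρ = 34.9/107.92 = 0.3234
M/D/1: Lq = ρ²/(2(1−ρ)) = 0.1046/(2·0.6766) = 0.07728

Final: 0.07728


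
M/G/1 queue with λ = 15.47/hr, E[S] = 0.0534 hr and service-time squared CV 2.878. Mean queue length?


ρ = λ·E[S] = 15.47·0.0534 = 0.8261
Lq = ρ²(1+C_s²)/(2(1−ρ)) = 0.6824·(1+2.878)/(2·0.1739)
= 0.6824·3.8780/0.3478 = 7.60915

Final: 7.60915


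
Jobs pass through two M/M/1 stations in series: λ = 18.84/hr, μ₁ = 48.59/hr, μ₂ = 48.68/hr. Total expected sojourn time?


Each node sees arrival rate λ = 18.84/hr (tandem ⇒ throughput preserved).
W₁ = 1/(μ₁−λ) = 1/(48.59−18.84) = 0.03361 hr
W₂ = 1/(μ₂−λ) = 1/(48.68−18.84) = 0.03351 hr
W_total = W₁ + W₂ = 0.03361 + 0.03351 = 0.06713 hr

Final: 0.06713 hr
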